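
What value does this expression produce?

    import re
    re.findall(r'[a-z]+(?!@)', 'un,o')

A negative assertion filters positions out without eating any characters.
`findall` yields the raw match text (2 of them) because the pattern has no groups.

['un', 'o']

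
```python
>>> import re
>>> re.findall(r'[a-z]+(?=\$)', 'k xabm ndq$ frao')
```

The lookaround is zero-width — it requires the adjacent text to match without consuming it, so the asserted text isn't part of the match.
Walking the string: at [7:10] → 'ndq'.
Since nothing is captured, `findall` lists the 1 matched substring directly.

['ndq']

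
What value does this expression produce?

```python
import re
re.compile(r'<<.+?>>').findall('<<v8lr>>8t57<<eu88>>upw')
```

['<<v8lr>>', '<<eu88>>']

The `?` after the quantifier makes it lazy — it takes as little as possible before letting the rest of the pattern try.
Scanning left to right: at [0:8] → '<<v8lr>>'; at [12:20] → '<<eu88>>'.
No capturing groups, so `findall` returns the 2 full match strings.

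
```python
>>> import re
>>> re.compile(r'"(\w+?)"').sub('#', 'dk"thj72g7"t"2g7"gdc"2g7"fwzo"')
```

Matches: at [2:11] → '"thj72g7"'; at [12:17] → '"2g7"'; at [20:25] → '"2g7"'.
Every occurrence is swapped for '#'.

'dk#t#gdc#fwzo"'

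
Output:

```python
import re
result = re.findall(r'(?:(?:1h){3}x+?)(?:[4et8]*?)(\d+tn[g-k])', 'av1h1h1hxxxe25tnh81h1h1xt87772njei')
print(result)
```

['25tnh']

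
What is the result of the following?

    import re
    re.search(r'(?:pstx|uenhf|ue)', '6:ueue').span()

(2, 4)

`re.search` tries every starting position until one works.
The match spans [2:4] → 'ue'.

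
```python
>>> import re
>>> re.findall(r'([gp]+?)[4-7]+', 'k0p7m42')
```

['p']

This matches one or more of one of [gp] (lazy) (captured); then one or more of a character in [4-7].
Scanning left to right: at [2:4] match 'p7', group 1 = 'p'.
`findall` collects group 1 from the one match (1 total).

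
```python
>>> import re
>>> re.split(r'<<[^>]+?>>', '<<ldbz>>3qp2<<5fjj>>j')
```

['', '3qp2', 'j']

Each match becomes a cut point; 3 segments remain.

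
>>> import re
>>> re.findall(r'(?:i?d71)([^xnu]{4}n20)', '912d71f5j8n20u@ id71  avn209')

['f5j8n20', '  avn20']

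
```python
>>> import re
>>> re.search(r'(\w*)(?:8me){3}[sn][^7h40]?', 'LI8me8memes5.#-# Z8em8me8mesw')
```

None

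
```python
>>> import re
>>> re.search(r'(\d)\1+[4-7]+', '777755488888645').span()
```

(0, 7)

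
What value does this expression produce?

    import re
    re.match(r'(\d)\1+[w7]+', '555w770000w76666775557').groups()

('5',)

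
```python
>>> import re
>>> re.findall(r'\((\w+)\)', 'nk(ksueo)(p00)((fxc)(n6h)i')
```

Because there's exactly one group, `findall` drops the full match and keeps group 1 from each hit.

['ksueo', 'p00', 'fxc', 'n6h']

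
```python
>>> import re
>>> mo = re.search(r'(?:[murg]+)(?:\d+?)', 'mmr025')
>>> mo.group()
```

'mmr0'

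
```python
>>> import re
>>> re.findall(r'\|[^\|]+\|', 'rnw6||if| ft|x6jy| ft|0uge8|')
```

['|if|', '|x6jy|', '|0uge8|']

Walking the string: at [5:9] → '|if|'; at [12:18] → '|x6jy|'; at [21:28] → '|0uge8|'.
Since nothing is captured, `findall` lists the 3 matched substrings directly.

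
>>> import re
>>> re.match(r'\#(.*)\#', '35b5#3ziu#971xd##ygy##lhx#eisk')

None

`re.match` won't scan ahead — the pattern has to work from the very first character.
Here the string doesn't start with a match, so the call returns None.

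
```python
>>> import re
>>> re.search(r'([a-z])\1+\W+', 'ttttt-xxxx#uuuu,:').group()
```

A backreference is literal: `\1` must see the identical characters the first group matched.
`re.search` tries every starting position until one works.
The match spans [0:6] → 'ttttt-'.
Captured: group 1 = 't'.

'ttttt-'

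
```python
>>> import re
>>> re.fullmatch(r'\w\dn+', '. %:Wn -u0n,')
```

`fullmatch` succeeds only if the pattern covers the string from start to end.
Here the pattern can't cover the whole string, so the call returns None.

None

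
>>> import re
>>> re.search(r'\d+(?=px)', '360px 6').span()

(0, 3)

The positive lookaround only admits positions where the adjacent text matches; those characters stay outside the span.
The match spans [0:3] → '360'.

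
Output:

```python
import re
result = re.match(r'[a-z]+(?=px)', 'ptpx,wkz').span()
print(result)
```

The `(?=…)`/`(?<=…)` assertion just peeks at neighbouring text; it doesn't advance the match position.
`match` is anchored at position 0; if the pattern doesn't fit there, it returns None.
The match spans [0:2] → 'pt'.

(0, 2)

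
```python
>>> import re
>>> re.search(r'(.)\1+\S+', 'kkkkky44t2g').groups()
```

('k',)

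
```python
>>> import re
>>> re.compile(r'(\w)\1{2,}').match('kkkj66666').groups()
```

('k',)

The match spans [0:3] → 'kkk'.
Captured: group 1 = 'k'.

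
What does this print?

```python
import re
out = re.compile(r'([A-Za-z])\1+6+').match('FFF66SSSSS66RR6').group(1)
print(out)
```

`\1` has to match the exact text group 1 already captured.
`match` is anchored at position 0; if the pattern doesn't fit there, it returns None.
The match spans [0:5] → 'FFF66'.
Captured: group 1 = 'F'.

F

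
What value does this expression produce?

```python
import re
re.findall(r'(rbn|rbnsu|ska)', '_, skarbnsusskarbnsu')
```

['ska', 'rbn', 'ska', 'rbn']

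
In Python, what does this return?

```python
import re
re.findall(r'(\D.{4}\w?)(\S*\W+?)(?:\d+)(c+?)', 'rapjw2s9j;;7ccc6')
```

[('rapjw2', 's9j;;', 'c')]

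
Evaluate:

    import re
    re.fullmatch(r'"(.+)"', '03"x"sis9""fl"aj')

None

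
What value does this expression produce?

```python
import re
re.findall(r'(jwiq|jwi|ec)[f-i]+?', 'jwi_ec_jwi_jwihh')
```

['jwi']

Because there's exactly one group, `findall` drops the full match and keeps group 1 from the one hit.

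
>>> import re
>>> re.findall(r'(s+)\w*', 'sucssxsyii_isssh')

`findall` collects group 1 from the one match (1 total).

['s']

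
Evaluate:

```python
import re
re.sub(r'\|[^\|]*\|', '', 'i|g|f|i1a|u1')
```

Matches: at [1:4] → '|g|'; at [5:10] → '|i1a|'.
Each match is replaced by ''.

'ifu1'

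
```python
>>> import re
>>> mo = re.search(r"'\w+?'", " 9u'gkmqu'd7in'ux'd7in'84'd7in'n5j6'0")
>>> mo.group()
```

"'gkmqu'"

`re.search` scans for the first position where the pattern succeeds.
The match spans [3:10] → "'gkmqu'".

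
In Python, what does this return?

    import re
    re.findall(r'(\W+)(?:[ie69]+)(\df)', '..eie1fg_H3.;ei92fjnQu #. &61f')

[('..', '1f'), ('.;', '2f'), (' #. &', '1f')]

This matches one or more of a non-word character (captured); then one or more of one of [ie69] (non-capturing group); then a digit, then a literal 'f' (captured).
Matches: at [0:7] match '..eie1f', groups = ('..', '1f'); at [11:18] match '.;ei92f', groups = ('.;', '2f'); at [22:30] match ' #. &61f', groups = (' #. &', '1f').
2 groups means each result is a tuple of 2 captured strings — 3 here.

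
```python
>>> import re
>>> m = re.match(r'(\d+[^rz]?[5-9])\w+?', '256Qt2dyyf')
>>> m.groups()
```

The pattern matches one or more of a digit, then optionally any character except [rz], then a character in [5-9] (captured); then one or more of a word character (lazy).
Lazy quantifiers expand one character at a time until the remainder of the pattern can match.
`re.match` won't scan ahead — the pattern has to work from the very first character.
The match spans [0:4] → '256Q'.
Captured: group 1 = '256'.

('256',)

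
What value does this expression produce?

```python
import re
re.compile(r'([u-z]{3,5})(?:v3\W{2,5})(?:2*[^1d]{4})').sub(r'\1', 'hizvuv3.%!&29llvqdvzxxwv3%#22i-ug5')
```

Pattern: 3 to 5 of a character in [u-z] (captured); then the literal 'v3', then 2 to 5 of a non-word character (non-capturing group); then zero or more of the literal '2', then exactly 4 of any character except [1d] (non-capturing group).
Matches: at [2:16] → 'zvuv3.%!&29llv'; at [18:33] → 'vzxxwv3%#22i-ug'.
`\1` in the replacement pulls in group 1's text for each match.

'hizvuqdvzxxw5'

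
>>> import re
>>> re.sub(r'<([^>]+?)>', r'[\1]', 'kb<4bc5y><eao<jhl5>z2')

'kb[4bc5y][eao<jhl5]z2'

The replacement refers to a captured group, so each match is rewritten using its own captured text.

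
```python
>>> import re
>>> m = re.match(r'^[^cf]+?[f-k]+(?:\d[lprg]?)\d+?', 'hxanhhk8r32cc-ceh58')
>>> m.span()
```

(0, 10)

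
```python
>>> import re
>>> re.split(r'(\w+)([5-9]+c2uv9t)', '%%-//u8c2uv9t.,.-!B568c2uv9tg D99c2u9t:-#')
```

['%%-//', 'u', '8c2uv9t', '.,.-!', 'B56', '8c2uv9t', 'g D99c2u9t:-#']

Pattern: one or more of a word character (captured); then one or more of a character in [5-9], then the literal 'c2u', then the literal 'v9t' (captured).
Matches to split on: at [5:13] → 'u8c2uv9t'; at [18:28] → 'B568c2uv9t'.
`re.split` interleaves the captured-group text with the surrounding fragments.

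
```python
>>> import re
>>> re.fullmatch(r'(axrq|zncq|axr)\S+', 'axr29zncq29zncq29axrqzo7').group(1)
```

'axr'

The match spans [0:24] → 'axr29zncq29zncq29axrqzo7'.
Captured: group 1 = 'axr'.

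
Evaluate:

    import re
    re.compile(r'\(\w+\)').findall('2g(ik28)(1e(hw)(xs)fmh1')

['(ik28)', '(hw)', '(xs)']

No capturing groups, so `findall` returns the 3 full match strings.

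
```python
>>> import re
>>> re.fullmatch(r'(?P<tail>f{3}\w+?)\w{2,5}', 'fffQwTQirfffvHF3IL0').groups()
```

('fffQwTQirfffvH',)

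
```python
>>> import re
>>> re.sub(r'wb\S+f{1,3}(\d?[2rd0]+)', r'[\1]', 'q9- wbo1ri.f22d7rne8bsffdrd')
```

Pattern: the literal 'wb', then one or more of a non-whitespace character, then 1 to 3 of the literal 'f'; then optionally a digit, then one or more of one of [2rd0] (captured).
Matches: at [4:27] → 'wbo1ri.f22d7rne8bsffdrd'.
`\1` in the replacement pulls in group 1's text for each match.

'q9- [drd]'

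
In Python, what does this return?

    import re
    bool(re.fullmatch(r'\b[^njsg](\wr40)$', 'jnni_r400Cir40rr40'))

False

The pattern matches a word boundary (`\b`, zero-width); then any character except [njsg]; then a word character, then the literal 'r40' (captured); then anchored at the end.
`fullmatch` succeeds only if the pattern covers the string from start to end.
Here the string isn't matched end-to-end, so the call returns None, and `bool(None)` is False.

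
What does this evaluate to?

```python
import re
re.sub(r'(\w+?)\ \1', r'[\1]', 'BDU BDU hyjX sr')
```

'[BDU] hyjX sr'

`\1` has to match the exact text group 1 already captured.
Matches: at [0:7] → 'BDU BDU'.
The replacement refers to a captured group, so each match is rewritten using its own captured text.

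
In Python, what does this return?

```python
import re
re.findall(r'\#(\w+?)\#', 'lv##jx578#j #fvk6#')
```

['jx578', 'fvk6']

Scanning left to right: at [3:10] match '#jx578#', group 1 = 'jx578'; at [12:18] match '#fvk6#', group 1 = 'fvk6'.
`findall` collects group 1 from each match (2 total).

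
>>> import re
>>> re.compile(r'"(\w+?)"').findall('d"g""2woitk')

['g']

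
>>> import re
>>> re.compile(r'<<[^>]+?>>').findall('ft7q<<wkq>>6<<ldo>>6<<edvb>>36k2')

Walking the string: at [4:11] → '<<wkq>>'; at [12:19] → '<<ldo>>'; at [20:28] → '<<edvb>>'.
Since nothing is captured, `findall` lists the 3 matched substrings directly.

['<<wkq>>', '<<ldo>>', '<<edvb>>']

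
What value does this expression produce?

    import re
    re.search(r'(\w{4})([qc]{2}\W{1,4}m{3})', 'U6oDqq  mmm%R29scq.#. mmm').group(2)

'qq  mmm'

The match spans [0:11] → 'U6oDqq  mmm'.
Captured: group 1 = 'U6oD', group 2 = 'qq  mmm'.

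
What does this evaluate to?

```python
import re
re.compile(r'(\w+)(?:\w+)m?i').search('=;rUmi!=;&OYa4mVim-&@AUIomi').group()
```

This matches one or more of a word character (captured); then one or more of a word character (non-capturing group); then optionally the literal 'm', then a literal 'i'.
`search` walks the string left to right and returns the first match it finds.
The match spans [2:6] → 'rUmi'.
Captured: group 1 = 'rU'.

'rUmi'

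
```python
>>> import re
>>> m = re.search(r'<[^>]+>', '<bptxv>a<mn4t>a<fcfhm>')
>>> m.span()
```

(0, 7)

`re.search` scans for the first position where the pattern succeeds.
The match spans [0:7] → '<bptxv>'.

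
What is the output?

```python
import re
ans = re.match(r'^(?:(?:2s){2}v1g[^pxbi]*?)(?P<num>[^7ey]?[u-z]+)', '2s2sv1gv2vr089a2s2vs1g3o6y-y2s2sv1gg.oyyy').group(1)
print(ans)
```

v

The pattern matches anchored at the start of the string; then the literal '2s' repeated 2 times, then the literal 'v1g', then zero or more of any character except [pxbi] (lazy) (non-capturing group); then optionally any character except [7ey], then one or more of a character in [u-z] (captured as 'num').
A non-greedy quantifier consumes as few characters as it can — just enough that the remainder of the pattern still matches from where it stops; whatever follows it matches normally.
With `match`, the pattern is implicitly anchored at the beginning.
The match spans [0:8] → '2s2sv1gv'.
Captured: group 1 = 'v'.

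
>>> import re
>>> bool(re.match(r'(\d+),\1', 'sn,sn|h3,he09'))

False

After group 1 captures some text, `\1` only succeeds where that same text appears again.
`re.match` only tries the pattern at the start of the string.
Here the string doesn't start with a match, so the call returns None, and `bool(None)` is False.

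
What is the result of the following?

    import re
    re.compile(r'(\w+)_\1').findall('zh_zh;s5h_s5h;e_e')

['zh', 's5h', 'e']

`\1` has to match the exact text group 1 already captured.
Scanning left to right: at [0:5] match 'zh_zh', group 1 = 'zh'; at [6:13] match 's5h_s5h', group 1 = 's5h'; at [14:17] match 'e_e', group 1 = 'e'.
With a single group, `findall` returns only what that group captured — 3 items.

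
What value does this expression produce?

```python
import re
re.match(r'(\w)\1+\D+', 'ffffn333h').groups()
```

('f',)

The match spans [0:5] → 'ffffn'.
Captured: group 1 = 'f'.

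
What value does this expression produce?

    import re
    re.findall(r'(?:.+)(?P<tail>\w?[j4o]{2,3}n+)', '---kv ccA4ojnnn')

['ojnnn']

This matches one or more of any character (non-capturing group); then optionally a word character, then 2 to 3 of one of [j4o], then one or more of a literal 'n' (captured as 'tail').
Matches: at [0:15] match '---kv ccA4ojnnn', group 1 = 'ojnnn'.
One capturing group, so `findall` returns just the captured substring from the one match — 1 in all.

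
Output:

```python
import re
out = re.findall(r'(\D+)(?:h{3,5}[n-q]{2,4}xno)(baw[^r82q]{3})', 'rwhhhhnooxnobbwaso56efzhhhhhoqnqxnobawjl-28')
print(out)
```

The pattern matches one or more of a non-digit (captured); then 3 to 5 of the literal 'h', then 2 to 4 of a character in [n-q], then the literal 'xno' (non-capturing group); then the literal 'baw', then exactly 3 of any character except [r82q] (captured).
Scanning left to right: at [20:41] match 'efzhhhhhoqnqxnobawjl-', groups = ('efzhh', 'bawjl-').
With 2 capturing groups, `findall` returns a 2-tuple per match.

[('efzhh', 'bawjl-')]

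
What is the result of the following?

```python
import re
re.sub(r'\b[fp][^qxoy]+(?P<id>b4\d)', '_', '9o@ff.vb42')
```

'9o@_'

This matches a word boundary (`\b`, zero-width); then one of [fp], then one or more of any character except [qxoy]; then the literal 'b4', then a digit (captured as 'id').
Matches: at [3:10] → 'ff.vb42'.
`sub` substitutes '_' at each match site.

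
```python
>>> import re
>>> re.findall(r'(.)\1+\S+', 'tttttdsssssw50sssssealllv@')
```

`\1` is not a pattern — it's the concrete string captured by group 1, re-applied verbatim.
Scanning left to right: at [0:26] match 'tttttdsssssw50sssssealllv@', group 1 = 't'.
Because there's exactly one group, `findall` drops the full match and keeps group 1 from the one hit.

['t']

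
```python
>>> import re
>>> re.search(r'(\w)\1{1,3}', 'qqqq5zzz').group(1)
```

A backreference is literal: `\1` must see the identical characters the first group matched.
`re.search` scans for the first position where the pattern succeeds.
The match spans [0:4] → 'qqqq'.
Captured: group 1 = 'q'.

'q'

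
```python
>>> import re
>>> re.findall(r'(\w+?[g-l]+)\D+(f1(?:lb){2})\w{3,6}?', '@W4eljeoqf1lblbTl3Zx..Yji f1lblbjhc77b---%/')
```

[('W4elj', 'f1lblb'), ('Yji', 'f1lblb')]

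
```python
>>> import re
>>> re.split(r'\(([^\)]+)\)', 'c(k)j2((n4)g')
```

The group in the pattern means `split` returns the separators' captures alongside the pieces.

['c', 'k', 'j2', '(n4', 'g']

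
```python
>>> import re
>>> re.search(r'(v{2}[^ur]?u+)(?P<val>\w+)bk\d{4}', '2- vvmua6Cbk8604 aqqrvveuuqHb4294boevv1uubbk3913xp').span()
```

(3, 16)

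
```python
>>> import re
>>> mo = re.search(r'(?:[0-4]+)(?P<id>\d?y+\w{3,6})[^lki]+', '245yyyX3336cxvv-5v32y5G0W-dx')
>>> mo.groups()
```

The pattern matches one or more of a character in [0-4] (non-capturing group); then optionally a digit, then one or more of a literal 'y', then 3 to 6 of a word character (captured as 'id'); then one or more of any character except [lki].
`search` walks the string left to right and returns the first match it finds.
The match spans [0:28] → '245yyyX3336cxvv-5v32y5G0W-dx'.
Captured: group 1 = '5yyyX3336c'.

('5yyyX3336c',)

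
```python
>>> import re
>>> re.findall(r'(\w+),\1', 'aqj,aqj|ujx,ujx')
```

A backreference is literal: `\1` must see the identical characters the first group matched.
Matches: at [0:7] match 'aqj,aqj', group 1 = 'aqj'; at [8:15] match 'ujx,ujx', group 1 = 'ujx'.
With a single group, `findall` returns only what that group captured — 2 items.

['aqj', 'ujx']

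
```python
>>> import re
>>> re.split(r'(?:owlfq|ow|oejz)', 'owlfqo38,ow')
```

['', 'o38,', '']

`|` is ordered: at each position the engine commits to the first alternative that works.
Matches to split on: at [0:5] → 'owlfq'; at [9:11] → 'ow'.
The string is cut at each match, leaving 3 pieces.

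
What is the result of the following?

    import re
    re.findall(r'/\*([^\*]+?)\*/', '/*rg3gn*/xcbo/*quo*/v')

['rg3gn', 'quo']

Scanning left to right: at [0:9] match '/*rg3gn*/', group 1 = 'rg3gn'; at [13:20] match '/*quo*/', group 1 = 'quo'.
`findall` collects group 1 from each match (2 total).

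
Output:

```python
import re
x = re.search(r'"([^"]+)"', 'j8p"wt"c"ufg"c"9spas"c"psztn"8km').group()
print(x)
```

"wt"

`re.search` scans for the first position where the pattern succeeds.
The match spans [3:7] → '"wt"'.
Captured: group 1 = 'wt'.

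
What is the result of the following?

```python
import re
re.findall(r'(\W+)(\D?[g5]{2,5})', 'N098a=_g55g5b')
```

The pattern matches one or more of a non-word character (captured); then optionally a non-digit, then 2 to 5 of one of [g5] (captured).
2 groups means the one result is a tuple of 2 captured strings — 1 here.

[('=', '_g55g5')]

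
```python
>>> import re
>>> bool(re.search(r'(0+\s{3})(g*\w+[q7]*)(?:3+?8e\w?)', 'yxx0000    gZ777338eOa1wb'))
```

The pattern matches one or more of a literal '0', then exactly 3 of whitespace (captured); then zero or more of the literal 'g', then one or more of a word character, then zero or more of one of [q7] (captured); then one or more of the literal '3' (lazy), then the literal '8e', then optionally a word character (non-capturing group).
`re.search` scans for the first position where the pattern succeeds.
Here nothing in the string fits, so the call returns None, and `bool(None)` is False.

False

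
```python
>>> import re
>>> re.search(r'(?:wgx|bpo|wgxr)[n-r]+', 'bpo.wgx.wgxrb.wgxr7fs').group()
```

`re.search` tries every starting position until one works.
The match spans [8:12] → 'wgxr'.

'wgxr'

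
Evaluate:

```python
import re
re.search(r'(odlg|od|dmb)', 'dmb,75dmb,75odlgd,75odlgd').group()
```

'dmb'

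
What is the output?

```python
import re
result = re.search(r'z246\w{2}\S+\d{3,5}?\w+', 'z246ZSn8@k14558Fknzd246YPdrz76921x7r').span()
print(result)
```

(0, 36)

This matches the literal 'z', then the literal '246', then exactly 2 of a word character; then one or more of a non-whitespace character, then 3 to 5 of a digit (lazy), then one or more of a word character.
Unlike `match`, `search` isn't anchored — it looks for the pattern anywhere in the string.
The match spans [0:36] → 'z246ZSn8@k14558Fknzd246YPdrz76921x7r'.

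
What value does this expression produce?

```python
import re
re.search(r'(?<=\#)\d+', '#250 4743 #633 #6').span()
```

(1, 4)

The lookaround is zero-width — it requires the adjacent text to match without consuming it, so the asserted text isn't part of the match.
`re.search` scans for the first position where the pattern succeeds.
The match spans [1:4] → '250'.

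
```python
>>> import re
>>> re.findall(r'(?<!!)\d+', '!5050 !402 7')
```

A negative assertion filters positions out without eating any characters.
Walking the string: at [2:5] → '050'; at [8:10] → '02'; at [11:12] → '7'.
`findall` yields the raw match text (3 of them) because the pattern has no groups.

['050', '02', '7']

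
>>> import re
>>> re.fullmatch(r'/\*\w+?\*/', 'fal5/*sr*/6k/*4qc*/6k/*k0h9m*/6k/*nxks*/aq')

None

`re.fullmatch` requires the pattern to consume the entire string.
Here the string isn't matched end-to-end, so the call returns None.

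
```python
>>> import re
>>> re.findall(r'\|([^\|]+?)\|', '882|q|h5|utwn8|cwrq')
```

['q', 'utwn8']

Scanning left to right: at [3:6] match '|q|', group 1 = 'q'; at [8:15] match '|utwn8|', group 1 = 'utwn8'.
One capturing group, so `findall` returns just the captured substring from each match — 2 in all.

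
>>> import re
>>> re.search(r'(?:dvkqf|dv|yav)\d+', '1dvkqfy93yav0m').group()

The match spans [9:13] → 'yav0'.

'yav0'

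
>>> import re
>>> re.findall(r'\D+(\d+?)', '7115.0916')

['0']

This matches one or more of a non-digit; then one or more of a digit (lazy) (captured).
Lazy quantifiers expand one character at a time until the remainder of the pattern can match.
Matches: at [4:6] match '.0', group 1 = '0'.
With a single group, `findall` returns only what that group captured — 1 item.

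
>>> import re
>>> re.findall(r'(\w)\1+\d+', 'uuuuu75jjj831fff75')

['u', 'j', 'f']

`\1` is not a pattern — it's the concrete string captured by group 1, re-applied verbatim.
Scanning left to right: at [0:7] match 'uuuuu75', group 1 = 'u'; at [7:13] match 'jjj831', group 1 = 'j'; at [13:18] match 'fff75', group 1 = 'f'.
`findall` collects group 1 from each match (3 total).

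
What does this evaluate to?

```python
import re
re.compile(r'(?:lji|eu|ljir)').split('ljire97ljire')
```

['', 're97', 're']

Branches in `(...|...)` are attempted left-to-right; the first branch that allows the whole pattern to succeed is taken.
`split` removes every match and returns the 3 fragments in between.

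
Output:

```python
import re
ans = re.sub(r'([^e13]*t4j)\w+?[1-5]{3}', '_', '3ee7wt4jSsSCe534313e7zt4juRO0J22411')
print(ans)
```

3ee_313e_11

The pattern matches zero or more of any character except [e13], then the literal 't4j' (captured); then one or more of a word character (lazy), then exactly 3 of a character in [1-5].
A `+?`/`*?`/`{m,n}?` starts at its minimum and grows only as far as needed for what follows to match.
Matches: at [3:16] → '7wt4jSsSCe534'; at [20:33] → '7zt4juRO0J224'.
`sub` substitutes '_' at each match site.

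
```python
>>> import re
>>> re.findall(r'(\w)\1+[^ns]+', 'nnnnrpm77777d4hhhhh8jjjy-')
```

['n']

`\1` is not a pattern — it's the concrete string captured by group 1, re-applied verbatim.
With a single group, `findall` returns only what that group captured — 1 item.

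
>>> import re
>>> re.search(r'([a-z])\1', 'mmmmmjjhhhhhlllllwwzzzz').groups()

('m',)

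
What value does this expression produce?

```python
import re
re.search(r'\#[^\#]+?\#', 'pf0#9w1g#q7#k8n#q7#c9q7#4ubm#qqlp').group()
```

'#9w1g#'

`search` walks the string left to right and returns the first match it finds.
The match spans [3:9] → '#9w1g#'.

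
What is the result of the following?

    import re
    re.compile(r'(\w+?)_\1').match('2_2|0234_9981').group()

'2_2'

`re.match` won't scan ahead — the pattern has to work from the very first character.
The match spans [0:3] → '2_2'.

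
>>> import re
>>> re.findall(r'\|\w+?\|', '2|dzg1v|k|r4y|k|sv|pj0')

Since nothing is captured, `findall` lists the 3 matched substrings directly.

['|dzg1v|', '|r4y|', '|sv|']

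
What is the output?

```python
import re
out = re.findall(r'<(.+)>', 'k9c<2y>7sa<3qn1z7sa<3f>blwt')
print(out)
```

Walking the string: at [3:23] match '<2y>7sa<3qn1z7sa<3f>', group 1 = '2y>7sa<3qn1z7sa<3f'.
Because there's exactly one group, `findall` drops the full match and keeps group 1 from the one hit.

['2y>7sa<3qn1z7sa<3f']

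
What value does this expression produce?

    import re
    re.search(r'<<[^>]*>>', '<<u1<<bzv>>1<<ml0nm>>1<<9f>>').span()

(0, 11)

The match spans [0:11] → '<<u1<<bzv>>'.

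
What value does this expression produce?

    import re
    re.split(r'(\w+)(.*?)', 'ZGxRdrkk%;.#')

['', 'ZGxRdrkk', '', '%;.#']

With the lazy modifier that quantifier settles for the fewest repetitions that let the rest of the pattern succeed (the atoms after it are unaffected and can still be greedy).
`re.split` interleaves the captured-group text with the surrounding fragments.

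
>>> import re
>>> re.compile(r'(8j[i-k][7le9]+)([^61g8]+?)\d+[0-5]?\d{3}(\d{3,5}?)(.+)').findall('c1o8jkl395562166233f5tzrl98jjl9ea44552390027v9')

4 groups means the one result is a tuple of 4 captured strings — 1 here.

[('8jkl', '3', '233', 'f5tzrl98jjl9ea44552390027v9')]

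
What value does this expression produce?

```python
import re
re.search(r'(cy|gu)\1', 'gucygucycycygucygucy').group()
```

'cycy'

`\1` is not a pattern — it's the concrete string captured by group 1, re-applied verbatim.
The match spans [6:10] → 'cycy'.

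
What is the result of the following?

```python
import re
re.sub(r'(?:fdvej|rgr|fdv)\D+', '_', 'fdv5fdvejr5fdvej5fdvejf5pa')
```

'fdv5_5_5_5pa'

Matches: at [4:10] → 'fdvejr'; at [11:16] → 'fdvej'; at [17:23] → 'fdvejf'.
Every occurrence is swapped for '_'.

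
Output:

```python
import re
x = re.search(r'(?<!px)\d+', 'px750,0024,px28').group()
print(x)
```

50

A negative assertion filters positions out without eating any characters.
The match spans [3:5] → '50'.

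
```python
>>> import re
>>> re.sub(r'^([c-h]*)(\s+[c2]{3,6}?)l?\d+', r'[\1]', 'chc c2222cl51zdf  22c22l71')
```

A non-greedy quantifier consumes as few characters as it can — just enough that the remainder of the pattern still matches from where it stops; whatever follows it matches normally.
Each match is replaced using the text its own group 1 captured.

'[chc]cl51zdf  22c22l71'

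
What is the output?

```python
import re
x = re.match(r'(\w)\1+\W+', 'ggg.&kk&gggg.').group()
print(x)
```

ggg.&

With `match`, the pattern is implicitly anchored at the beginning.
The match spans [0:5] → 'ggg.&'.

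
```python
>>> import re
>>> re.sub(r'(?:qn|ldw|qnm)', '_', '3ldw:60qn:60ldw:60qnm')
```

'3_:60_:60_:60_m'

`|` is ordered: at each position the engine commits to the first alternative that works.
`sub` substitutes '_' at each match site.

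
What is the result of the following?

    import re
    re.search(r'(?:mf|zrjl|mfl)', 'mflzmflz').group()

'mf'

`|` is ordered: at each position the engine commits to the first alternative that works.
The match spans [0:2] → 'mf'.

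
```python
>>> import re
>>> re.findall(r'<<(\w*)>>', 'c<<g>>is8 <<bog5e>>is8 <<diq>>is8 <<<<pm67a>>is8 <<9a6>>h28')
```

Because there's exactly one group, `findall` drops the full match and keeps group 1 from each hit.

['g', 'bog5e', 'diq', 'pm67a', '9a6']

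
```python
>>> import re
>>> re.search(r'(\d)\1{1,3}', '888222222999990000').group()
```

'888'

`\1` has to match the exact text group 1 already captured.
`re.search` scans for the first position where the pattern succeeds.
The match spans [0:3] → '888'.
Captured: group 1 = '8'.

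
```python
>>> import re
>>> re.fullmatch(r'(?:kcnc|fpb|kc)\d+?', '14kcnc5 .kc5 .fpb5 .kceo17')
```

`re.fullmatch` requires the pattern to consume the entire string.
Here the string isn't matched end-to-end, so the call returns None.

None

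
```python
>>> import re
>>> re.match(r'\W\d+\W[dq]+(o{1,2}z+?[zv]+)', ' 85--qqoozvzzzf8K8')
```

None

`re.match` won't scan ahead — the pattern has to work from the very first character.
Here the pattern fails at index 0, so the call returns None.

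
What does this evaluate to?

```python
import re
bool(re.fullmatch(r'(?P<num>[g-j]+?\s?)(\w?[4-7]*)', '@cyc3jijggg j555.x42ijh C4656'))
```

False

The pattern matches one or more of a character in [g-j] (lazy), then optionally whitespace (captured as 'num'); then optionally a word character, then zero or more of a character in [4-7] (captured).
`re.fullmatch` requires the pattern to consume the entire string.
Here the pattern can't cover the whole string, so the call returns None, and `bool(None)` is False.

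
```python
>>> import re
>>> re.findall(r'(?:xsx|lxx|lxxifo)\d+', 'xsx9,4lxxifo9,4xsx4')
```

Matches: at [0:4] → 'xsx9'; at [6:13] → 'lxxifo9'; at [15:19] → 'xsx4'.
`findall` yields the raw match text (3 of them) because the pattern has no groups.

['xsx9', 'lxxifo9', 'xsx4']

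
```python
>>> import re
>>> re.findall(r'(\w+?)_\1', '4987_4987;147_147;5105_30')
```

`\1` has to match the exact text group 1 already captured.
Scanning left to right: at [0:9] match '4987_4987', group 1 = '4987'; at [10:17] match '147_147', group 1 = '147'.
Because there's exactly one group, `findall` drops the full match and keeps group 1 from each hit.

['4987', '147']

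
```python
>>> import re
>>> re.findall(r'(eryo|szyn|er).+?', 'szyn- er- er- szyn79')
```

['szyn', 'er', 'er', 'szyn']

Because there's exactly one group, `findall` drops the full match and keeps group 1 from each hit.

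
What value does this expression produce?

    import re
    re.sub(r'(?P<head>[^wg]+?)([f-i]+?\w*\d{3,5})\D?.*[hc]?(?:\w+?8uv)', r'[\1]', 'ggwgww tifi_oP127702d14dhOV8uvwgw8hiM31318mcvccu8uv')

A `+?`/`*?`/`{m,n}?` starts at its minimum and grows only as far as needed for what follows to match.
`\1` in the replacement pulls in group 1's text for each match.

'ggwgww[ t]'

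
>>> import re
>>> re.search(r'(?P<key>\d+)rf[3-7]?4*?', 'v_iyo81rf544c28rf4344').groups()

The match spans [5:10] → '81rf5'.
Captured: group 1 = '81'.

('81',)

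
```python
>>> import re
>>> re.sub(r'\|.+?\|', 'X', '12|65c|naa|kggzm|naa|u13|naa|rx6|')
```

'12XnaaXnaaXnaaX'

Because the quantifier is non-greedy, it stops expanding at the earliest point where the rest of the pattern can succeed.
Each match is replaced by 'X'.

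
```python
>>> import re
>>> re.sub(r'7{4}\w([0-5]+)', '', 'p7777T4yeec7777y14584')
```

`sub` substitutes '' at each match site.

'pyeec84'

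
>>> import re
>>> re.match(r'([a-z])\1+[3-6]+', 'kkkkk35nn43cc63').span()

`re.match` only tries the pattern at the start of the string.
The match spans [0:7] → 'kkkkk35'.

(0, 7)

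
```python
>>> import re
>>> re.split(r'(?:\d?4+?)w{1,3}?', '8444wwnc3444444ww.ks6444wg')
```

['', 'wnc', 'w.ks', 'g']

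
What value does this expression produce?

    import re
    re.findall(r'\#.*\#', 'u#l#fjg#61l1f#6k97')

Matches: at [1:14] → '#l#fjg#61l1f#'.
Since nothing is captured, `findall` lists the 1 matched substring directly.

['#l#fjg#61l1f#']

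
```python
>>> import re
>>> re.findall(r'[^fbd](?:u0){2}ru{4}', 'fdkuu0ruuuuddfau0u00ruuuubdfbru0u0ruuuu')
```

['ru0u0ruuuu']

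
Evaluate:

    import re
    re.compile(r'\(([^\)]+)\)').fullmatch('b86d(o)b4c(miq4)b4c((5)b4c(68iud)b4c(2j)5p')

`re.fullmatch` requires the pattern to consume the entire string.
Here there's no way to consume every character, so the call returns None.

None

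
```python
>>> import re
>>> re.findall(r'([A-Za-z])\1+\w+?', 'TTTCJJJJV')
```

['T', 'J']

A backreference is literal: `\1` must see the identical characters the first group matched.
One capturing group, so `findall` returns just the captured substring from each match — 2 in all.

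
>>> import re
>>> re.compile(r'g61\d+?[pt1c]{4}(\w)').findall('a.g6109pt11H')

The pattern matches the literal 'g61', then one or more of a digit (lazy), then exactly 4 of one of [pt1c]; then a word character (captured).
One capturing group, so `findall` returns just the captured substring from the one match — 1 in all.

['H']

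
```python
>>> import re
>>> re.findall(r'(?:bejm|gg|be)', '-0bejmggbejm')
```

Alternation isn't longest-match — the leftmost alternative that fits at this position is chosen.
Walking the string: at [2:6] → 'bejm'; at [6:8] → 'gg'; at [8:12] → 'bejm'.
Since nothing is captured, `findall` lists the 3 matched substrings directly.

['bejm', 'gg', 'bejm']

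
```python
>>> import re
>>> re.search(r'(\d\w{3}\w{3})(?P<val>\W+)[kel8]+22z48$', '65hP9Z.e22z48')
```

None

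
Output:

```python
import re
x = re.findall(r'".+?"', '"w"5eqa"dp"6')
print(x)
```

['"w"', '"dp"']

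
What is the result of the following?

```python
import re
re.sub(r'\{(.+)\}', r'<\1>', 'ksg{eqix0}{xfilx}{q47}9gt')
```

'ksg<eqix0}{xfilx}{q47>9gt'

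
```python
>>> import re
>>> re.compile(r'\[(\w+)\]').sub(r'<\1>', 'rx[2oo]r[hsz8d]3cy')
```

'rx<2oo>r<hsz8d>3cy'

Matches: at [2:7] → '[2oo]'; at [8:15] → '[hsz8d]'.
The replacement refers to a captured group, so each match is rewritten using its own captured text.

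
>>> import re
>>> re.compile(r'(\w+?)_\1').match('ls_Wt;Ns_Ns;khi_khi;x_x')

None

`re.match` only tries the pattern at the start of the string.
Here the pattern fails at index 0, so the call returns None.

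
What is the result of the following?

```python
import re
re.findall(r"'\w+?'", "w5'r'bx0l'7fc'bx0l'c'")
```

["'r'", "'7fc'", "'c'"]

Scanning left to right: at [2:5] → "'r'"; at [9:14] → "'7fc'"; at [18:21] → "'c'".
`findall` yields the raw match text (3 of them) because the pattern has no groups.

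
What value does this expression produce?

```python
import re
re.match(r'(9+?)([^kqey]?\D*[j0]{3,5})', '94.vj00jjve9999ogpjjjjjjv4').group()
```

'94.vj00jj'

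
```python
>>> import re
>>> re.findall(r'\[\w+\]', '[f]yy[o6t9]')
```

['[f]', '[o6t9]']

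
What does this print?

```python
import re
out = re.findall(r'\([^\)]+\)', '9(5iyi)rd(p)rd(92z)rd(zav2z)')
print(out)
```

['(5iyi)', '(p)', '(92z)', '(zav2z)']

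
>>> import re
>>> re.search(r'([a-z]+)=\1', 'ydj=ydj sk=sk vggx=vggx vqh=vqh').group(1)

'ydj'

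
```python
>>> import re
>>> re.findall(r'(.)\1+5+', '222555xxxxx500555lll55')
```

['2', 'x', '0', 'l']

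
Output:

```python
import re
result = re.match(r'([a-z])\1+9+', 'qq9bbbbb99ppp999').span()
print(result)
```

(0, 3)

`re.match` only tries the pattern at the start of the string.
The match spans [0:3] → 'qq9'.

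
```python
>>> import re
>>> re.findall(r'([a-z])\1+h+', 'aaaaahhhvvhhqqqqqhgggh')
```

`\1` is not a pattern — it's the concrete string captured by group 1, re-applied verbatim.
One capturing group, so `findall` returns just the captured substring from each match — 4 in all.

['a', 'v', 'q', 'g']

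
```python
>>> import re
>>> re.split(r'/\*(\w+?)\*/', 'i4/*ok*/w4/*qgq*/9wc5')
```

['i4', 'ok', 'w4', 'qgq', '9wc5']

With a capturing group present, the delimiter's captured portion is kept in the result list.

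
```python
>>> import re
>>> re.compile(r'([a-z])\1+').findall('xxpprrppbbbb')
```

['x', 'p', 'r', 'p', 'b']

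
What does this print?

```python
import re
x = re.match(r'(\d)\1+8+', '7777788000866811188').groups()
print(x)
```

('7',)

`\1` has to match the exact text group 1 already captured.
`re.match` only tries the pattern at the start of the string.
The match spans [0:7] → '7777788'.
Captured: group 1 = '7'.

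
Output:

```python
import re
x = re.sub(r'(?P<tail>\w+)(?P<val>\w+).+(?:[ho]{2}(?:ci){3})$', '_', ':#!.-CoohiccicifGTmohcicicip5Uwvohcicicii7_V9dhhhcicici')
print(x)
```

The pattern matches one or more of a word character (captured as 'tail'); then one or more of a word character (captured as 'val'); then one or more of any character; then exactly 2 of one of [ho], then the literal 'ci' repeated 3 times (non-capturing group); then anchored at the end.
Every occurrence is swapped for '_'.

:#!.-_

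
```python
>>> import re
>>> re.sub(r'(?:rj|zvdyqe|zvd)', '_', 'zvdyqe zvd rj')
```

Alternation isn't longest-match — the leftmost alternative that fits at this position is chosen.
Every occurrence is swapped for '_'.

'_ _ _'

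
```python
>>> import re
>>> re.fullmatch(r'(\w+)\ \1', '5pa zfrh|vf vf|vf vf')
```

None

`\1` is not a pattern — it's the concrete string captured by group 1, re-applied verbatim.
For `fullmatch`, every character of the input must be accounted for by the pattern.
Here the string isn't matched end-to-end, so the call returns None.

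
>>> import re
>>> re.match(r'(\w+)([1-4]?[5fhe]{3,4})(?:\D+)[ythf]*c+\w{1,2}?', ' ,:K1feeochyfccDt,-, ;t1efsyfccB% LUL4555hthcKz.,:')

None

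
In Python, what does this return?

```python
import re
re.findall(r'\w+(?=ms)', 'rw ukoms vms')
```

['uko', 'v']

The positive lookaround only admits positions where the adjacent text matches; those characters stay outside the span.
`findall` yields the raw match text (2 of them) because the pattern has no groups.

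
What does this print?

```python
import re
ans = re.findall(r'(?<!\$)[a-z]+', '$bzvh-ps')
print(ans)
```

Because the assertion is negative and zero-width, positions next to the forbidden text are skipped.
Scanning left to right: at [2:5] → 'zvh'; at [6:8] → 'ps'.
Since nothing is captured, `findall` lists the 2 matched substrings directly.

['zvh', 'ps']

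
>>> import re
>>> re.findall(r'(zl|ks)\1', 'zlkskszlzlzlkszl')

A backreference is literal: `\1` must see the identical characters the first group matched.
`findall` collects group 1 from each match (2 total).

['ks', 'zl']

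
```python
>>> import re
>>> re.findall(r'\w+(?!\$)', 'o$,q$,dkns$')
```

['dkn']

The negative lookahead/lookbehind blocks any match where the forbidden context is present.
Matches: at [6:9] → 'dkn'.
With no groups in the pattern, `findall` gives back each whole match — 1 here.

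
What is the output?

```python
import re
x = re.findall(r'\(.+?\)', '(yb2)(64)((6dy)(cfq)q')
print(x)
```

A `+?`/`*?`/`{m,n}?` starts at its minimum and grows only as far as needed for what follows to match.
Matches: at [0:5] → '(yb2)'; at [5:9] → '(64)'; at [9:15] → '((6dy)'; at [15:20] → '(cfq)'.
With no groups in the pattern, `findall` gives back each whole match — 4 here.

['(yb2)', '(64)', '((6dy)', '(cfq)']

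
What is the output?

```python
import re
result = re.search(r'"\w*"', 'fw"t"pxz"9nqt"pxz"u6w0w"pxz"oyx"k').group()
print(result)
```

"t"

The match spans [2:5] → '"t"'.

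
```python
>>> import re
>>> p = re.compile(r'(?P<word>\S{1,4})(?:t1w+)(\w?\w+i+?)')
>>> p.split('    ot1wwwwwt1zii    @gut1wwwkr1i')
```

['    ', 'o', 't1zii', '    ', '@gu', 'kr1i', '']

Pattern: 1 to 4 of a non-whitespace character (captured as 'word'); then the literal 't1', then one or more of the literal 'w' (non-capturing group); then optionally a word character, then one or more of a word character, then one or more of the literal 'i' (lazy) (captured).
Matches to split on: at [4:17] → 'ot1wwwwwt1zii'; at [21:33] → '@gut1wwwkr1i'.
The group in the pattern means `split` returns the separators' captures alongside the pieces.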